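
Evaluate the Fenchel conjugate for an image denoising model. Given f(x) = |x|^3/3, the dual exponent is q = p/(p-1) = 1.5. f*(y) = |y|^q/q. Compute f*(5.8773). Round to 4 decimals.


The conjugate exponent q satisfies 1/p + 1/q = 1.
p = 3, so q = 3/(3 - 1) = 1.5
|y|^q = 5.8773^1.5 = 14.2484
f*(5.8773) = 14.2484 / 1.5 = 9.4989


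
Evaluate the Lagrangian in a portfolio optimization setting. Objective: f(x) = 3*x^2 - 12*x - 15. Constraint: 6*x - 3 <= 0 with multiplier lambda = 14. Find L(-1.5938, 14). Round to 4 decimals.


Step 1: Evaluate f(x).
f(-1.5938) = 3*(-1.5938)^2 - 12*(-1.5938) - 15 = 11.7462
Step 2: Evaluate g(x).
g(-1.5938) = 6*-1.5938 - 3 = -12.5628
Step 3: Compute Lagrangian.
L = 11.7462 + 14*-12.5628 = -164.133


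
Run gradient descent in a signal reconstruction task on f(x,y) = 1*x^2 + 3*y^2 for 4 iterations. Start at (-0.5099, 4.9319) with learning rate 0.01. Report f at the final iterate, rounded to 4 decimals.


Gradient descent on f(x,y) = 1*x^2 + 3*y^2.
Starting point: (-0.5099, 4.9319), alpha = 0.01
Step 1: grad_x = 2*1*-0.5099 = -1.0198, grad_y = 2*3*4.9319 = 29.5914
  x_1 = -0.5099 - 0.01*-1.0198 = -0.4997
  y_1 = 4.9319 - 0.01*29.5914 = 4.636
Step 2: grad_x = 2*1*-0.4997 = -0.9994, grad_y = 2*3*4.636 = 27.8159
  x_2 = -0.4997 - 0.01*-0.9994 = -0.4897
  y_2 = 4.636 - 0.01*27.8159 = 4.3578
Step 3: grad_x = 2*1*-0.4897 = -0.9794, grad_y = 2*3*4.3578 = 26.147
  x_3 = -0.4897 - 0.01*-0.9794 = -0.4799
  y_3 = 4.3578 - 0.01*26.147 = 4.0964
Step 4: grad_x = 2*1*-0.4799 = -0.9598, grad_y = 2*3*4.0964 = 24.5781
  x_4 = -0.4799 - 0.01*-0.9598 = -0.4703
  y_4 = 4.0964 - 0.01*24.5781 = 3.8506
f(-0.4703, 3.8506) = 1*(-0.4703)^2 + 3*3.8506^2 = 44.702


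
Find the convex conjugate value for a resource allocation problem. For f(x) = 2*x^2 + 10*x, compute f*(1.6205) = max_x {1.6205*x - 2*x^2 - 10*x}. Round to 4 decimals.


f*(y) = sup_x {y*x - a*x^2 - b*x} = sup_x {(y-b)*x - a*x^2}
FOC: (y - b) - 2a*x = 0 => x* = (y - b)/(2a)
x* = (1.6205 - 10)/(2*2) = -2.0949
f*(1.6205) = (y-b)^2/(4a) = (1.6205 - 10)^2/(4*2)
= 70.216/8 = 8.777


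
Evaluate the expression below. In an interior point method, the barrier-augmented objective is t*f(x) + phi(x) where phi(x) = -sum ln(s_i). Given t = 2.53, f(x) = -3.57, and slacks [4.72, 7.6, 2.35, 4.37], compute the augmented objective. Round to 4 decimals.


Step 1: Compute log-barrier.
ln values: [1.5518, 2.0281, 0.8544, 1.4748]
phi = -(1.5518 + 2.0281 + 0.8544 + 1.4748) = -5.9091
Step 2: Compute augmented objective.
t*f(x) = 2.53*-3.57 = -9.0321
Total = -9.0321 - 5.9091 = -14.9412


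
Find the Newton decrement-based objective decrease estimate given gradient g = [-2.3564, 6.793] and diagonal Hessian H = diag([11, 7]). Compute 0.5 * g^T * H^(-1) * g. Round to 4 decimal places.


Step 1: H is diagonal, so H^(-1) * g = [-0.2142, 0.9704].
Step 2: g^T H^(-1) g = sum_i g_i^2 / H_ii
  = (-2.3564)^2/11 + (6.793)^2/7
  = 0.5048 + 6.5921 = 7.0969
Step 3: Objective decrease = 0.5 * g^T H^(-1) g = 3.5485


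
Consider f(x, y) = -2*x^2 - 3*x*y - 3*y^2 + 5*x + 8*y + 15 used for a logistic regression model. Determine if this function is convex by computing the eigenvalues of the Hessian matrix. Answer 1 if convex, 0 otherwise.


The Hessian of f(x,y) = -2*x^2 - 3*x*y - 3*y^2 + 5*x + 8*y + 15 is:
H = [[-4, -3], [-3, -6]]
Trace = -4 - 6 = -10
Determinant = -4*-6 - (-3)^2 = 15
Discriminant = (-10)^2 - 4*15 = 40.0
Eigenvalues: lambda_1 = -8.1623, lambda_2 = -1.8377
The function is not convex.

0


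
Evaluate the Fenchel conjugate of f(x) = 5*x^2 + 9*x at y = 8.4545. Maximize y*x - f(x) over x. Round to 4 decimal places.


f*(y) = sup_x {y*x - a*x^2 - b*x} = sup_x {(y-b)*x - a*x^2}
FOC: (y - b) - 2a*x = 0 => x* = (y - b)/(2a)
x* = (8.4545 - 9)/(2*5) = -0.0546
f*(8.4545) = (y-b)^2/(4a) = (8.4545 - 9)^2/(4*5)
= 0.2976/20 = 0.0149


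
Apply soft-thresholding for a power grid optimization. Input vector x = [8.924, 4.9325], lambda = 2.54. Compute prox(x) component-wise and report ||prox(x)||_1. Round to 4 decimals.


Soft-thresholding with lambda = 2.54:
prox(8.924) = sign(8.924)*max(|8.924| - 2.54, 0) = 6.384
prox(4.9325) = sign(4.9325)*max(|4.9325| - 2.54, 0) = 2.3925
prox(x) = [6.384, 2.3925]
||prox(x)||_1 = 6.384 + 2.3925 = 8.7765


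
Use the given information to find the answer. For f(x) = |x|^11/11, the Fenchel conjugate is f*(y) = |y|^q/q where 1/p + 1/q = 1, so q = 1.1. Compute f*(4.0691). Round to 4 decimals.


The conjugate exponent q satisfies 1/p + 1/q = 1.
p = 11, so q = 11/(11 - 1) = 1.1
|y|^q = 4.0691^1.1 = 4.6822
f*(4.0691) = 4.6822 / 1.1 = 4.2565


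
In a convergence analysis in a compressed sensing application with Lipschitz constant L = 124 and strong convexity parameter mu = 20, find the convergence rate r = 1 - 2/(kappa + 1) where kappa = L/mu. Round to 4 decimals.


Step 1: Compute the condition number.
kappa = L/mu = 124/20 = 6.2
Step 2: Compute the convergence rate.
r = 1 - 2/(kappa + 1) = 1 - 2*mu/(L + mu) = (L - mu)/(L + mu) = 104/144 = 0.7222


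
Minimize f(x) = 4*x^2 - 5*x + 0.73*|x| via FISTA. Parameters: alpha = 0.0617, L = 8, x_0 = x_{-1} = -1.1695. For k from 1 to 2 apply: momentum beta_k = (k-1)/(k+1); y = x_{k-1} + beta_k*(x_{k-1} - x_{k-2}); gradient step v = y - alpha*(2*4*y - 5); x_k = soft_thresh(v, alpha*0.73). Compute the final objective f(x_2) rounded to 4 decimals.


FISTA on f(x) = 4*x^2 - 5*x + 0.73*|x|
L = 8, alpha = 0.0617
Iteration 1: beta = 0.0, y = -1.1695 + 0.0*(-1.1695 + 1.1695) = -1.1695
  grad(y) = -14.356, v = y - alpha*grad = -0.2837
  prox(v) = soft_thresh(-0.2837, 0.045) = -0.2387
Iteration 2: beta = 0.3333, y = -0.2387 + 0.3333*(-0.2387 + 1.1695) = 0.0716
  grad(y) = -4.4274, v = y - alpha*grad = 0.3447
  prox(v) = soft_thresh(0.3447, 0.045) = 0.2997
f(x_2) = 4*0.2997^2 - 5*0.2997 + 0.73*|0.2997| = -0.9204


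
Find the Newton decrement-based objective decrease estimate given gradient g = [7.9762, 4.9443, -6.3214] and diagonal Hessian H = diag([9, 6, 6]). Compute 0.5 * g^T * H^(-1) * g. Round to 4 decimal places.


Step 1: H is diagonal, so H^(-1) * g = [0.8862, 0.8241, -1.0536].
Step 2: g^T H^(-1) g = sum_i g_i^2 / H_ii
  = (7.9762)^2/9 + (4.9443)^2/6 + (-6.3214)^2/6
  = 7.0689 + 4.0744 + 6.66 = 17.8032
Step 3: Objective decrease = 0.5 * g^T H^(-1) g = 8.9016


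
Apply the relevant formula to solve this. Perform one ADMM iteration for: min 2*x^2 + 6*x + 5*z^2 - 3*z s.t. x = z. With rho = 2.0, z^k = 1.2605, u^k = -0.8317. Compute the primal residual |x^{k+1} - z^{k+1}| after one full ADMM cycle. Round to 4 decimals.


ADMM iteration with rho = 2.0, z^k = 1.2605, u^k = -0.8317
Step 1: x-update.
Minimize 2*x^2 + 6*x + (2.0/2)*(x - 1.2605 - 0.8317)^2
FOC: (2*2 + 2.0)*x = -6 + 2.0*(1.2605 + 0.8317)
x^{k+1} = -0.3026
Step 2: z-update.
Minimize 5*z^2 - 3*z + (2.0/2)*(-0.3026 - z - 0.8317)^2
FOC: (2*5 + 2.0)*z = 3 + 2.0*(-0.3026 - 0.8317)
z^{k+1} = 0.061
Step 3: u-update.
u^{k+1} = -0.8317 - 0.3026 - 0.061 = -1.1953
Step 4: Primal residual = |-0.3026 - 0.061| = 0.3636


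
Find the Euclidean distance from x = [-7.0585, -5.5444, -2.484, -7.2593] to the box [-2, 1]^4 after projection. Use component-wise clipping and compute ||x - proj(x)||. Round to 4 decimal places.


Project each component onto [-2, 1].
clip(-7.0585) = -2.0, clip(-5.5444) = -2.0, clip(-2.484) = -2.0, clip(-7.2593) = -2.0
Projection = [-2.0, -2.0, -2.0, -2.0]
Squared diffs: [25.5884, 12.5628, 0.2343, 27.6602]
Distance = sqrt(66.0457) = 8.1268


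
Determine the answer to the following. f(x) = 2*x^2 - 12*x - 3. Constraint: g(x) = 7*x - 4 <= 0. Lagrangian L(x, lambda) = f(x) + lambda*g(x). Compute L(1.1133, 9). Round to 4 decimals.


Step 1: Evaluate f(x).
f(1.1133) = 2*1.1133^2 - 12*1.1133 - 3 = -13.8807
Step 2: Evaluate g(x).
g(1.1133) = 7*1.1133 - 4 = 3.7931
Step 3: Compute Lagrangian.
L = -13.8807 + 9*3.7931 = 20.2572


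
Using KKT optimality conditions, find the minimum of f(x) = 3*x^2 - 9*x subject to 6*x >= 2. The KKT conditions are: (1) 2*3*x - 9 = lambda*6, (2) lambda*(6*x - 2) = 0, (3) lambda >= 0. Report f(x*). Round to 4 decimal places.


Step 1: Try lambda = 0 (constraint inactive).
Stationarity: 2*3*x - 9 = 0
x* = 9/(2*3) = 1.5
Check constraint: 6*1.5 = 9.0 >= 2 -- satisfied.
Step 2: Compute optimal value.
f(x*) = 3*1.5^2 - 9*1.5 = -6.75


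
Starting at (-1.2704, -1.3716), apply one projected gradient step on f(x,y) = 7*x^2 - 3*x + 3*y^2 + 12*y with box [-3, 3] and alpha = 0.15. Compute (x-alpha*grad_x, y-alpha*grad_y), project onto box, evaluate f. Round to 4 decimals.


Step 1: Compute gradient at (-1.2704, -1.3716).
grad_x = 2*7*-1.2704 - 3 = -20.7856
grad_y = 2*3*-1.3716 + 12 = 3.7704
Step 2: Gradient step.
x_raw = -1.2704 - 0.15*-20.7856 = 1.8474
y_raw = -1.3716 - 0.15*3.7704 = -1.9372
Step 3: Project onto [-3, 3].
x_proj = clip(1.8474) = 1.8474
y_proj = clip(-1.9372) = -1.9372
Step 4: Evaluate f.
f(1.8474, -1.9372) = 6.3608


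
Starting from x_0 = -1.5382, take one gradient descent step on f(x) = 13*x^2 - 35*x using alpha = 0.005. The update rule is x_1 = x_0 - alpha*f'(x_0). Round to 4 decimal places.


We compute the gradient at x_0 and apply the update.
f'(x) = 26*x - 35
f'(-1.5382) = 26*-1.5382 - 35 = -74.9932
x_1 = -1.5382 - 0.005*-74.9932 = -1.1632


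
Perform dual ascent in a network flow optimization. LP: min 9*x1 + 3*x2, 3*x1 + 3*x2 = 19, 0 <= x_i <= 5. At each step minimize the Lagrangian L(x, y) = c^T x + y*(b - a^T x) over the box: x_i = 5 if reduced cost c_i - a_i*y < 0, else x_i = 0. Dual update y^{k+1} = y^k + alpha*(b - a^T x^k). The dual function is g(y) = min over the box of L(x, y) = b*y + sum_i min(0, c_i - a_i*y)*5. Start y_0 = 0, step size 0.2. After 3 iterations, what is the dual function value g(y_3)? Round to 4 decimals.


Dual ascent for LP: min 9*x1 + 3*x2, 3*x1 + 3*x2 = 19, 0 <= x_i <= 5
Step 1: y^k = 0.0, reduced costs: (9.0, 3.0)
  x^k = (0.0, 0.0), subgradient = b - a^T x = 19.0
  y^{k+1} = 0.0 + 0.2*19.0 = 3.8
Step 2: y^k = 3.8, reduced costs: (-2.4, -8.4)
  x^k = (5.0, 5.0), subgradient = b - a^T x = -11.0
  y^{k+1} = 3.8 + 0.2*-11.0 = 1.6
Step 3: y^k = 1.6, reduced costs: (4.2, -1.8)
  x^k = (0.0, 5.0), subgradient = b - a^T x = 4.0
  y^{k+1} = 1.6 + 0.2*4.0 = 2.4
Dual objective at y_3 = 2.4: reduced costs (1.8, -4.2), box minimizer x = (0.0, 5.0)
g(y_3) = b*y + (c1 - a1*y)*x1 + (c2 - a2*y)*x2 = 19*2.4 + 1.8*0.0 + (-4.2)*5.0 = 45.6 + 0.0 - 21.0 = 24.6


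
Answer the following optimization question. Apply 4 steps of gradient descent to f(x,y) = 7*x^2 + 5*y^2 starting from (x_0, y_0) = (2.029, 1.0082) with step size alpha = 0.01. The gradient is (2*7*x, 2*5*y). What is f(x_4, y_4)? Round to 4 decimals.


Gradient descent on f(x,y) = 7*x^2 + 5*y^2.
Starting point: (2.029, 1.0082), alpha = 0.01
Step 1: grad_x = 2*7*2.029 = 28.406, grad_y = 2*5*1.0082 = 10.082
  x_1 = 2.029 - 0.01*28.406 = 1.7449
  y_1 = 1.0082 - 0.01*10.082 = 0.9074
Step 2: grad_x = 2*7*1.7449 = 24.4292, grad_y = 2*5*0.9074 = 9.0738
  x_2 = 1.7449 - 0.01*24.4292 = 1.5006
  y_2 = 0.9074 - 0.01*9.0738 = 0.8166
Step 3: grad_x = 2*7*1.5006 = 21.0091, grad_y = 2*5*0.8166 = 8.1664
  x_3 = 1.5006 - 0.01*21.0091 = 1.2906
  y_3 = 0.8166 - 0.01*8.1664 = 0.735
Step 4: grad_x = 2*7*1.2906 = 18.0678, grad_y = 2*5*0.735 = 7.3498
  x_4 = 1.2906 - 0.01*18.0678 = 1.1099
  y_4 = 0.735 - 0.01*7.3498 = 0.6615
f(1.1099, 0.6615) = 7*1.1099^2 + 5*0.6615^2 = 10.8106


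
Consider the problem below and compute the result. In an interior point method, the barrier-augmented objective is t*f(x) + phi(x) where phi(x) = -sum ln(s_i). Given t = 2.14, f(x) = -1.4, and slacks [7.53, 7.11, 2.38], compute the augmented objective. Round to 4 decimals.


Step 1: Compute log-barrier.
ln values: [2.0189, 1.9615, 0.8671]
phi = -(2.0189 + 1.9615 + 0.8671) = -4.8475
Step 2: Compute augmented objective.
t*f(x) = 2.14*-1.4 = -2.996
Total = -2.996 - 4.8475 = -7.8435


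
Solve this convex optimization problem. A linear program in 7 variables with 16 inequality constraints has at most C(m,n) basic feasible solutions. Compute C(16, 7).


Each vertex corresponds to some choice of n active constraints out of m, so the number of vertices is at most C(m, n) = m! / (n!(m-n)!).
m = 16, n = 7
Numerator: 16 * 15 * 14 * 13 * 12 * 11 * 10
Denominator: 7! = 5040
C(16, 7) = 11440


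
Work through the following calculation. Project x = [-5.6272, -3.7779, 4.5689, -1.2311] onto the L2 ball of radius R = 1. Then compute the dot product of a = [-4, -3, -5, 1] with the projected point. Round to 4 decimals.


Step 1: Compute ||x|| (intermediates to 6 decimals).
||x|| = sqrt((-5.6272)^2 + (-3.7779)^2 + 4.5689^2 + (-1.2311)^2) = 8.266097
Step 2: Project.
Since ||x|| > R, scale = R/||x|| = 1/8.266097 = 0.120976, proj(x) = scale * x
proj(x) = [-0.680756, -0.457035, 0.552727, -0.148934]
Step 3: Dot product.
a^T * proj(x) = -4*(-0.680756) - 3*(-0.457035) - 5*0.552727 + 1*(-0.148934) = 1.1816


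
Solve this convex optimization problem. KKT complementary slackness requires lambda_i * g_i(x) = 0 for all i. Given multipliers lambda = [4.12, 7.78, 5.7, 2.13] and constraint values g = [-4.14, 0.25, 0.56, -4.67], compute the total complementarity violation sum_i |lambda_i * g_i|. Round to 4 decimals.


KKT complementary slackness check:
lambda_1 * g_1 = 4.12 * -4.14 = -17.0568
lambda_2 * g_2 = 7.78 * 0.25 = 1.945
lambda_3 * g_3 = 5.7 * 0.56 = 3.192
lambda_4 * g_4 = 2.13 * -4.67 = -9.9471
Total violation = 17.0568 + 1.945 + 3.192 + 9.9471 = 32.1409


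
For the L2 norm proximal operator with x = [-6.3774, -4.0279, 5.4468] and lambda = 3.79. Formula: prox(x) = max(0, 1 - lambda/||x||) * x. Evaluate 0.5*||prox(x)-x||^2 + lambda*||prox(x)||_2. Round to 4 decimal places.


Step 1: Compute ||x||.
||x|| = 9.3039
Step 2: Compute scaling factor.
scale = max(0, 1 - 3.79/9.3039) = 0.5926
Step 3: prox(x) = [-3.7795, -2.3871, 3.228]
||prox(x)|| = 5.5139
Step 4: Proximal objective.
0.5*||prox-x||^2 = 7.1821
lambda*||prox|| = 20.8977
Total = 28.0798


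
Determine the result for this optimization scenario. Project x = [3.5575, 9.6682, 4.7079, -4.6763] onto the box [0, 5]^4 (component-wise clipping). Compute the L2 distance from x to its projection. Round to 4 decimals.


Project each component onto [0, 5].
clip(3.5575) = 3.5575, clip(9.6682) = 5.0, clip(4.7079) = 4.7079, clip(-4.6763) = 0.0
Projection = [3.5575, 5.0, 4.7079, 0.0]
Squared diffs: [0.0, 21.7921, 0.0, 21.8678]
Distance = sqrt(43.6599) = 6.6076


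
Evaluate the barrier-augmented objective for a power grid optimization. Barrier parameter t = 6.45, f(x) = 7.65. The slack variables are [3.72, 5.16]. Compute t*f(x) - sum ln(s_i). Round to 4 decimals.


Step 1: Compute log-barrier.
ln values: [1.3137, 1.6409]
phi = -(1.3137 + 1.6409) = -2.9547
Step 2: Compute augmented objective.
t*f(x) = 6.45*7.65 = 49.3425
Total = 49.3425 - 2.9547 = 46.3878


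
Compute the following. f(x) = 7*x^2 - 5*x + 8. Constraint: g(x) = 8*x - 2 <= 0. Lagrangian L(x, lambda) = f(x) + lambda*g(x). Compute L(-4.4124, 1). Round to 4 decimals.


Step 1: Evaluate f(x).
f(-4.4124) = 7*(-4.4124)^2 - 5*(-4.4124) + 8 = 166.3469
Step 2: Evaluate g(x).
g(-4.4124) = 8*-4.4124 - 2 = -37.2992
Step 3: Compute Lagrangian.
L = 166.3469 + 1*-37.2992 = 129.0477


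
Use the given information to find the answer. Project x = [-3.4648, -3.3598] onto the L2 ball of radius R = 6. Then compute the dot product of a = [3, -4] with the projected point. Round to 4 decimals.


Step 1: Compute ||x|| (intermediates to 6 decimals).
||x|| = sqrt((-3.4648)^2 + (-3.3598)^2) = 4.826292
Step 2: Project.
Since ||x|| <= R, proj = x (no scaling needed).
proj(x) = [-3.4648, -3.3598]
Step 3: Dot product.
a^T * proj(x) = 3*(-3.4648) - 4*(-3.3598) = 3.0448


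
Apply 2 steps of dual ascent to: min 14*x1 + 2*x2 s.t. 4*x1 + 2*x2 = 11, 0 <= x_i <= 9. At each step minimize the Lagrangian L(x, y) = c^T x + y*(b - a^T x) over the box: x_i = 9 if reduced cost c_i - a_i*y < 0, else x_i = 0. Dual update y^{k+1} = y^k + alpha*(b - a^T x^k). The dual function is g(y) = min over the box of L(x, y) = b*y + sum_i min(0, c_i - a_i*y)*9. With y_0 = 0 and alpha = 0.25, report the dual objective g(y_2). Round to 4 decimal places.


Dual ascent for LP: min 14*x1 + 2*x2, 4*x1 + 2*x2 = 11, 0 <= x_i <= 9
Step 1: y^k = 0.0, reduced costs: (14.0, 2.0)
  x^k = (0.0, 0.0), subgradient = b - a^T x = 11.0
  y^{k+1} = 0.0 + 0.25*11.0 = 2.75
Step 2: y^k = 2.75, reduced costs: (3.0, -3.5)
  x^k = (0.0, 9.0), subgradient = b - a^T x = -7.0
  y^{k+1} = 2.75 + 0.25*-7.0 = 1.0
Dual objective at y_2 = 1.0: reduced costs (10.0, 0.0), box minimizer x = (0.0, 0.0)
g(y_2) = b*y + (c1 - a1*y)*x1 + (c2 - a2*y)*x2 = 11*1.0 + 10.0*0.0 + 0.0*0.0 = 11.0 + 0.0 + 0.0 = 11.0


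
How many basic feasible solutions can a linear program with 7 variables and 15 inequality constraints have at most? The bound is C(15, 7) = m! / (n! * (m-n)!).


Each vertex corresponds to some choice of n active constraints out of m, so the number of vertices is at most C(m, n) = m! / (n!(m-n)!).
m = 15, n = 7
Numerator: 15 * 14 * 13 * 12 * 11 * 10 * 9
Denominator: 7! = 5040
C(15, 7) = 6435


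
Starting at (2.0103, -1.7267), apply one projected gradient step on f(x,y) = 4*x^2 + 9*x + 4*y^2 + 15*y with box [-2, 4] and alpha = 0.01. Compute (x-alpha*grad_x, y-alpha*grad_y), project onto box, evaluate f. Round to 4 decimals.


Step 1: Compute gradient at (2.0103, -1.7267).
grad_x = 2*4*2.0103 + 9 = 25.0824
grad_y = 2*4*-1.7267 + 15 = 1.1864
Step 2: Gradient step.
x_raw = 2.0103 - 0.01*25.0824 = 1.7595
y_raw = -1.7267 - 0.01*1.1864 = -1.7386
Step 3: Project onto [-2, 4].
x_proj = clip(1.7595) = 1.7595
y_proj = clip(-1.7386) = -1.7386
Step 4: Evaluate f.
f(1.7595, -1.7386) = 14.2303


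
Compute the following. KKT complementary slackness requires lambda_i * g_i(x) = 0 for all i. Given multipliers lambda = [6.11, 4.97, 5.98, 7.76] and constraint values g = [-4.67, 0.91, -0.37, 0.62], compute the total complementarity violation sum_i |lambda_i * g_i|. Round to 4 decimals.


KKT complementary slackness check:
lambda_1 * g_1 = 6.11 * -4.67 = -28.5337
lambda_2 * g_2 = 4.97 * 0.91 = 4.5227
lambda_3 * g_3 = 5.98 * -0.37 = -2.2126
lambda_4 * g_4 = 7.76 * 0.62 = 4.8112
Total violation = 28.5337 + 4.5227 + 2.2126 + 4.8112 = 40.0802


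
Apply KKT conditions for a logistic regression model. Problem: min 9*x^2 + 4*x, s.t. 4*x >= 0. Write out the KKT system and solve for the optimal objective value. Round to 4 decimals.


Step 1: Try lambda = 0 (constraint inactive).
x_unc = -4/(2*9) = -0.2222
Check: 4*-0.2222 = -0.8888 < 0 -- violated!
Step 2: Constraint must be active: 4*x = 0
x* = 0/4 = 0.0
lambda = (2*9*0.0 + 4)/4 = 1.0
Step 3: Compute optimal value.
f(x*) = 9*0.0^2 + 4*0.0 = 0.0


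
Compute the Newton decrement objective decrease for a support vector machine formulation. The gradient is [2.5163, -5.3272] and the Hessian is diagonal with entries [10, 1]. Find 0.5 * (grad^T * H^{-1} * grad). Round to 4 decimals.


Step 1: H is diagonal, so H^(-1) * g = [0.2516, -5.3272].
Step 2: g^T H^(-1) g = sum_i g_i^2 / H_ii
  = (2.5163)^2/10 + (-5.3272)^2/1
  = 0.6332 + 28.3791 = 29.0122
Step 3: Objective decrease = 0.5 * g^T H^(-1) g = 14.5061


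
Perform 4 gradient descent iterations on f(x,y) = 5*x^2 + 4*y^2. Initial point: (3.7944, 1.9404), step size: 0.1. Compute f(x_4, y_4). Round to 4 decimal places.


Gradient descent on f(x,y) = 5*x^2 + 4*y^2.
Starting point: (3.7944, 1.9404), alpha = 0.1
Step 1: grad_x = 2*5*3.7944 = 37.944, grad_y = 2*4*1.9404 = 15.5232
  x_1 = 3.7944 - 0.1*37.944 = -0.0
  y_1 = 1.9404 - 0.1*15.5232 = 0.3881
Step 2: grad_x = 2*5*-0.0 = -0.0, grad_y = 2*4*0.3881 = 3.1046
  x_2 = -0.0 - 0.1*-0.0 = 0.0
  y_2 = 0.3881 - 0.1*3.1046 = 0.0776
Step 3: grad_x = 2*5*0.0 = 0.0, grad_y = 2*4*0.0776 = 0.6209
  x_3 = 0.0 - 0.1*0.0 = 0.0
  y_3 = 0.0776 - 0.1*0.6209 = 0.0155
Step 4: grad_x = 2*5*0.0 = 0.0, grad_y = 2*4*0.0155 = 0.1242
  x_4 = 0.0 - 0.1*0.0 = 0.0
  y_4 = 0.0155 - 0.1*0.1242 = 0.0031
f(0.0, 0.0031) = 5*0.0^2 + 4*0.0031^2 = 0.0


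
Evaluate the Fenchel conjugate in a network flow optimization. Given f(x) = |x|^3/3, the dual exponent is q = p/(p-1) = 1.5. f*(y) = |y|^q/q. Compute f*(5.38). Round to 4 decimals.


The conjugate exponent q satisfies 1/p + 1/q = 1.
p = 3, so q = 3/(3 - 1) = 1.5
|y|^q = 5.38^1.5 = 12.4788
f*(5.38) = 12.4788 / 1.5 = 8.3192


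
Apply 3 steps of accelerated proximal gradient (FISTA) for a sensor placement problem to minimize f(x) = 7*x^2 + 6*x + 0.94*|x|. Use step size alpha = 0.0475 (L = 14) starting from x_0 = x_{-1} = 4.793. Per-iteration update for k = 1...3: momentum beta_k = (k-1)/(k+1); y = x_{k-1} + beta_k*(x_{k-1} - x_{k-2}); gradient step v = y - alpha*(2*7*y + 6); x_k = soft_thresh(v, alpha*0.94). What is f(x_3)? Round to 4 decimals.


FISTA on f(x) = 7*x^2 + 6*x + 0.94*|x|
L = 14, alpha = 0.0475
Iteration 1: beta = 0.0, y = 4.793 + 0.0*(4.793 - 4.793) = 4.793
  grad(y) = 73.102, v = y - alpha*grad = 1.3207
  prox(v) = soft_thresh(1.3207, 0.0447) = 1.276
Iteration 2: beta = 0.3333, y = 1.276 + 0.3333*(1.276 - 4.793) = 0.1037
  grad(y) = 7.4514, v = y - alpha*grad = -0.2503
  prox(v) = soft_thresh(-0.2503, 0.0447) = -0.2056
Iteration 3: beta = 0.5, y = -0.2056 + 0.5*(-0.2056 - 1.276) = -0.9464
  grad(y) = -7.25, v = y - alpha*grad = -0.6021
  prox(v) = soft_thresh(-0.6021, 0.0447) = -0.5574
f(x_3) = 7*(-0.5574)^2 + 6*(-0.5574) + 0.94*|-0.5574| = -0.6456


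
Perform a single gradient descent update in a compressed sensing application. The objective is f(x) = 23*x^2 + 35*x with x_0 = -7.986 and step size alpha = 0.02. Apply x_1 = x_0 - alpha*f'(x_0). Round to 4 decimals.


We compute the gradient at x_0 and apply the update.
f'(x) = 46*x + 35
f'(-7.986) = 46*-7.986 + 35 = -332.356
x_1 = -7.986 - 0.02*-332.356 = -1.3389


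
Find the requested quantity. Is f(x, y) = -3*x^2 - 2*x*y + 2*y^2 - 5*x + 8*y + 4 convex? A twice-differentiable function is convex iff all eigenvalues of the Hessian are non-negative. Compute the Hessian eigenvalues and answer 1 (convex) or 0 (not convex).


The Hessian of f(x,y) = -3*x^2 - 2*x*y + 2*y^2 - 5*x + 8*y + 4 is:
H = [[-6, -2], [-2, 4]]
Trace = -6 + 4 = -2
Determinant = -6*4 - (-2)^2 = -28
Discriminant = (-2)^2 - 4*-28 = 116.0
Eigenvalues: lambda_1 = -6.3852, lambda_2 = 4.3852
The function is not convex.

0


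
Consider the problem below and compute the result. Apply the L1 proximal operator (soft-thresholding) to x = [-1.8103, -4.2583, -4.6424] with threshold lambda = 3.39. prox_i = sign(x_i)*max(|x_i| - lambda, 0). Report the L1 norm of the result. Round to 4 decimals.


Soft-thresholding with lambda = 3.39:
prox(-1.8103) = sign(-1.8103)*max(|-1.8103| - 3.39, 0) = 0.0
prox(-4.2583) = sign(-4.2583)*max(|-4.2583| - 3.39, 0) = -0.8683
prox(-4.6424) = sign(-4.6424)*max(|-4.6424| - 3.39, 0) = -1.2524
prox(x) = [0.0, -0.8683, -1.2524]
||prox(x)||_1 = 0.0 + 0.8683 + 1.2524 = 2.1207


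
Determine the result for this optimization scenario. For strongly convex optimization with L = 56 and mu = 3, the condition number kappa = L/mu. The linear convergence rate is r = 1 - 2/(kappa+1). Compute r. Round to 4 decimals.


Step 1: Compute the condition number.
kappa = L/mu = 56/3 = 18.6667
Step 2: Compute the convergence rate.
r = 1 - 2/(kappa + 1) = 1 - 2*mu/(L + mu) = (L - mu)/(L + mu) = 53/59 = 0.8983


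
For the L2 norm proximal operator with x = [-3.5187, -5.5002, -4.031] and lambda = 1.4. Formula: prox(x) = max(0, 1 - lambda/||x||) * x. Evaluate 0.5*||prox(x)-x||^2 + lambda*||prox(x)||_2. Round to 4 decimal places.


Step 1: Compute ||x||.
||x|| = 7.6735
Step 2: Compute scaling factor.
scale = max(0, 1 - 1.4/7.6735) = 0.8176
Step 3: prox(x) = [-2.8767, -4.4967, -3.2956]
||prox(x)|| = 6.2735
Step 4: Proximal objective.
0.5*||prox-x||^2 = 0.98
lambda*||prox|| = 8.7829
Total = 9.7629


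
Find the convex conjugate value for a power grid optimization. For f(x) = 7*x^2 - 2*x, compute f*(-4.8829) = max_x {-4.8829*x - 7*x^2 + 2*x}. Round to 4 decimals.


f*(y) = sup_x {y*x - a*x^2 - b*x} = sup_x {(y-b)*x - a*x^2}
FOC: (y - b) - 2a*x = 0 => x* = (y - b)/(2a)
x* = (-4.8829 + 2)/(2*7) = -0.2059
f*(-4.8829) = (y-b)^2/(4a) = (-4.8829 + 2)^2/(4*7)
= 8.3111/28 = 0.2968


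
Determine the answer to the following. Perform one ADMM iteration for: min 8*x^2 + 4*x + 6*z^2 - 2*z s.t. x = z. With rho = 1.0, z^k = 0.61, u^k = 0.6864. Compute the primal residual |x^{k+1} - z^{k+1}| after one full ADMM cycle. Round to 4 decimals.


ADMM iteration with rho = 1.0, z^k = 0.61, u^k = 0.6864
Step 1: x-update.
Minimize 8*x^2 + 4*x + (1.0/2)*(x - 0.61 + 0.6864)^2
FOC: (2*8 + 1.0)*x = -4 + 1.0*(0.61 - 0.6864)
x^{k+1} = -0.2398
Step 2: z-update.
Minimize 6*z^2 - 2*z + (1.0/2)*(-0.2398 - z + 0.6864)^2
FOC: (2*6 + 1.0)*z = 2 + 1.0*(-0.2398 + 0.6864)
z^{k+1} = 0.1882
Step 3: u-update.
u^{k+1} = 0.6864 - 0.2398 - 0.1882 = 0.2584
Step 4: Primal residual = |-0.2398 - 0.1882| = 0.428


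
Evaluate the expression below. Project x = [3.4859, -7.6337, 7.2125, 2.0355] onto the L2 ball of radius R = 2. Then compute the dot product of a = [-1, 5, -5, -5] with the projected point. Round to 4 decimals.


Step 1: Compute ||x|| (intermediates to 6 decimals).
||x|| = sqrt(3.4859^2 + (-7.6337)^2 + 7.2125^2 + 2.0355^2) = 11.251146
Step 2: Project.
Since ||x|| > R, scale = R/||x|| = 2/11.251146 = 0.17776, proj(x) = scale * x
proj(x) = [0.619654, -1.356967, 1.282094, 0.36183]
Step 3: Dot product.
a^T * proj(x) = -1*0.619654 + 5*(-1.356967) - 5*1.282094 - 5*0.36183 = -15.6241


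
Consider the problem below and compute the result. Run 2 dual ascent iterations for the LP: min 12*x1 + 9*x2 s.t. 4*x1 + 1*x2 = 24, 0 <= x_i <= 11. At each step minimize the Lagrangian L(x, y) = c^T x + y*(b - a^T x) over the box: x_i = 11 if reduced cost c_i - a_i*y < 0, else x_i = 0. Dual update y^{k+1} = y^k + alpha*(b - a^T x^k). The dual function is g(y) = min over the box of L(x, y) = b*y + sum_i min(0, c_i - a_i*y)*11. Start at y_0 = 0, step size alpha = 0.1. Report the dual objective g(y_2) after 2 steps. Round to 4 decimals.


Dual ascent for LP: min 12*x1 + 9*x2, 4*x1 + 1*x2 = 24, 0 <= x_i <= 11
Step 1: y^k = 0.0, reduced costs: (12.0, 9.0)
  x^k = (0.0, 0.0), subgradient = b - a^T x = 24.0
  y^{k+1} = 0.0 + 0.1*24.0 = 2.4
Step 2: y^k = 2.4, reduced costs: (2.4, 6.6)
  x^k = (0.0, 0.0), subgradient = b - a^T x = 24.0
  y^{k+1} = 2.4 + 0.1*24.0 = 4.8
Dual objective at y_2 = 4.8: reduced costs (-7.2, 4.2), box minimizer x = (11.0, 0.0)
g(y_2) = b*y + (c1 - a1*y)*x1 + (c2 - a2*y)*x2 = 24*4.8 + (-7.2)*11.0 + 4.2*0.0 = 115.2 - 79.2 + 0.0 = 36.0


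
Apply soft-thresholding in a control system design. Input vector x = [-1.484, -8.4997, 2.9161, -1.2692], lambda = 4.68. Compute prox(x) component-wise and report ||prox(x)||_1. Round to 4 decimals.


Soft-thresholding with lambda = 4.68:
prox(-1.484) = sign(-1.484)*max(|-1.484| - 4.68, 0) = 0.0
prox(-8.4997) = sign(-8.4997)*max(|-8.4997| - 4.68, 0) = -3.8197
prox(2.9161) = sign(2.9161)*max(|2.9161| - 4.68, 0) = 0.0
prox(-1.2692) = sign(-1.2692)*max(|-1.2692| - 4.68, 0) = 0.0
prox(x) = [0.0, -3.8197, 0.0, 0.0]
||prox(x)||_1 = 0.0 + 3.8197 + 0.0 + 0.0 = 3.8197


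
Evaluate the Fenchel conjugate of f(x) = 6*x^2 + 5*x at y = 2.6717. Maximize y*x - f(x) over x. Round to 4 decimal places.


f*(y) = sup_x {y*x - a*x^2 - b*x} = sup_x {(y-b)*x - a*x^2}
FOC: (y - b) - 2a*x = 0 => x* = (y - b)/(2a)
x* = (2.6717 - 5)/(2*6) = -0.194
f*(2.6717) = (y-b)^2/(4a) = (2.6717 - 5)^2/(4*6)
= 5.421/24 = 0.2259


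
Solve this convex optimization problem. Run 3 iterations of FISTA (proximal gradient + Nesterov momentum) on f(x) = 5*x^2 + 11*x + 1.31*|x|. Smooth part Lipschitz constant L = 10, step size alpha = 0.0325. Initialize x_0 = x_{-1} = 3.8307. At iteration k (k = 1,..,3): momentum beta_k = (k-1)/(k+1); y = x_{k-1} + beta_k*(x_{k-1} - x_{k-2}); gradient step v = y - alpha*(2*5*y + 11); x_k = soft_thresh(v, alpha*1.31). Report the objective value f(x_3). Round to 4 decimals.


FISTA on f(x) = 5*x^2 + 11*x + 1.31*|x|
L = 10, alpha = 0.0325
Iteration 1: beta = 0.0, y = 3.8307 + 0.0*(3.8307 - 3.8307) = 3.8307
  grad(y) = 49.307, v = y - alpha*grad = 2.2282
  prox(v) = soft_thresh(2.2282, 0.0426) = 2.1856
Iteration 2: beta = 0.3333, y = 2.1856 + 0.3333*(2.1856 - 3.8307) = 1.6373
  grad(y) = 27.373, v = y - alpha*grad = 0.7477
  prox(v) = soft_thresh(0.7477, 0.0426) = 0.7051
Iteration 3: beta = 0.5, y = 0.7051 + 0.5*(0.7051 - 2.1856) = -0.0352
  grad(y) = 10.6483, v = y - alpha*grad = -0.3812
  prox(v) = soft_thresh(-0.3812, 0.0426) = -0.3387
f(x_3) = 5*(-0.3387)^2 + 11*(-0.3387) + 1.31*|-0.3387| = -2.7082


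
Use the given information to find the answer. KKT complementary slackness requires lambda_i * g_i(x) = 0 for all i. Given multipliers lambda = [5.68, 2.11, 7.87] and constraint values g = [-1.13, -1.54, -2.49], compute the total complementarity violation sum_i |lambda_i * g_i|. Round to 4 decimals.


KKT complementary slackness check:
lambda_1 * g_1 = 5.68 * -1.13 = -6.4184
lambda_2 * g_2 = 2.11 * -1.54 = -3.2494
lambda_3 * g_3 = 7.87 * -2.49 = -19.5963
Total violation = 6.4184 + 3.2494 + 19.5963 = 29.2641


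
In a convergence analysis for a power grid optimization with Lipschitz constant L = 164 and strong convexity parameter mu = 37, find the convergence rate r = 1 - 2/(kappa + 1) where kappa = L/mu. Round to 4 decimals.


Step 1: Compute the condition number.
kappa = L/mu = 164/37 = 4.4324
Step 2: Compute the convergence rate.
r = 1 - 2/(kappa + 1) = 1 - 2*mu/(L + mu) = (L - mu)/(L + mu) = 127/201 = 0.6318


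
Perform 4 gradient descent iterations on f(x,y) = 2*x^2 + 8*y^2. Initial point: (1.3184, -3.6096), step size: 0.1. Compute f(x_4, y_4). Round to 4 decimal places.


Gradient descent on f(x,y) = 2*x^2 + 8*y^2.
Starting point: (1.3184, -3.6096), alpha = 0.1
Step 1: grad_x = 2*2*1.3184 = 5.2736, grad_y = 2*8*-3.6096 = -57.7536
  x_1 = 1.3184 - 0.1*5.2736 = 0.791
  y_1 = -3.6096 - 0.1*-57.7536 = 2.1658
Step 2: grad_x = 2*2*0.791 = 3.1642, grad_y = 2*8*2.1658 = 34.6522
  x_2 = 0.791 - 0.1*3.1642 = 0.4746
  y_2 = 2.1658 - 0.1*34.6522 = -1.2995
Step 3: grad_x = 2*2*0.4746 = 1.8985, grad_y = 2*8*-1.2995 = -20.7913
  x_3 = 0.4746 - 0.1*1.8985 = 0.2848
  y_3 = -1.2995 - 0.1*-20.7913 = 0.7797
Step 4: grad_x = 2*2*0.2848 = 1.1391, grad_y = 2*8*0.7797 = 12.4748
  x_4 = 0.2848 - 0.1*1.1391 = 0.1709
  y_4 = 0.7797 - 0.1*12.4748 = -0.4678
f(0.1709, -0.4678) = 2*0.1709^2 + 8*(-0.4678)^2 = 1.8091


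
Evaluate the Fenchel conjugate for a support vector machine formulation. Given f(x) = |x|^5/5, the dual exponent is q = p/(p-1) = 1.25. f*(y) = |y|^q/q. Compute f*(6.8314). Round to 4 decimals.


The conjugate exponent q satisfies 1/p + 1/q = 1.
p = 5, so q = 5/(5 - 1) = 1.25
|y|^q = 6.8314^1.25 = 11.0443
f*(6.8314) = 11.0443 / 1.25 = 8.8354


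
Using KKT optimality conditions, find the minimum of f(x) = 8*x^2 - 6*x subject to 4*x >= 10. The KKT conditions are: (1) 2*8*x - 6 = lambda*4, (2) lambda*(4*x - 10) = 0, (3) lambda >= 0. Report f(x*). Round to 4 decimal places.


Step 1: Try lambda = 0 (constraint inactive).
x_unc = 6/(2*8) = 0.375
Check: 4*0.375 = 1.5 < 10 -- violated!
Step 2: Constraint must be active: 4*x = 10
x* = 10/4 = 2.5
lambda = (2*8*2.5 - 6)/4 = 8.5
Step 3: Compute optimal value.
f(x*) = 8*2.5^2 - 6*2.5 = 35.0


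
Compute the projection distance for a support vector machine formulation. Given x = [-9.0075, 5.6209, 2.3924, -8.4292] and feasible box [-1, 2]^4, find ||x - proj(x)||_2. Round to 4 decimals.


Project each component onto [-1, 2].
clip(-9.0075) = -1.0, clip(5.6209) = 2.0, clip(2.3924) = 2.0, clip(-8.4292) = -1.0
Projection = [-1.0, 2.0, 2.0, -1.0]
Squared diffs: [64.1201, 13.1109, 0.154, 55.193]
Distance = sqrt(132.578) = 11.5143


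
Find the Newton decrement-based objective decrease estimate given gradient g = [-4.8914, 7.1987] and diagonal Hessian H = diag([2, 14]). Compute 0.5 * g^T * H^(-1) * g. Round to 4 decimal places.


Step 1: H is diagonal, so H^(-1) * g = [-2.4457, 0.5142].
Step 2: g^T H^(-1) g = sum_i g_i^2 / H_ii
  = (-4.8914)^2/2 + (7.1987)^2/14
  = 11.9629 + 3.7015 = 15.6644
Step 3: Objective decrease = 0.5 * g^T H^(-1) g = 7.8322


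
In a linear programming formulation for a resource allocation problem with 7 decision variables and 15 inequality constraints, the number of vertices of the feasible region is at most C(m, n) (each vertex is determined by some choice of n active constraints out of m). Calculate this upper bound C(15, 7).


Each vertex corresponds to some choice of n active constraints out of m, so the number of vertices is at most C(m, n) = m! / (n!(m-n)!).
m = 15, n = 7
Numerator: 15 * 14 * 13 * 12 * 11 * 10 * 9
Denominator: 7! = 5040
C(15, 7) = 6435


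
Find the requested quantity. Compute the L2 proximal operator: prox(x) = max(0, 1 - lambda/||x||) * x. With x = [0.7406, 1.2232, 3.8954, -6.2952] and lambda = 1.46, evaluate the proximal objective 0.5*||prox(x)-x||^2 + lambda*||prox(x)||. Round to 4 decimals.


Step 1: Compute ||x||.
||x|| = 7.5398
Step 2: Compute scaling factor.
scale = max(0, 1 - 1.46/7.5398) = 0.8064
Step 3: prox(x) = [0.5972, 0.9863, 3.1411, -5.0762]
||prox(x)|| = 6.0798
Step 4: Proximal objective.
0.5*||prox-x||^2 = 1.0658
lambda*||prox|| = 8.8765
Total = 9.9423


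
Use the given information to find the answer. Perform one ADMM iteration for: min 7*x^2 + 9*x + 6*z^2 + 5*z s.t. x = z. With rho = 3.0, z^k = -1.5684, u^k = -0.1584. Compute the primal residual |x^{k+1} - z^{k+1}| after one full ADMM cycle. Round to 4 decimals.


ADMM iteration with rho = 3.0, z^k = -1.5684, u^k = -0.1584
Step 1: x-update.
Minimize 7*x^2 + 9*x + (3.0/2)*(x + 1.5684 - 0.1584)^2
FOC: (2*7 + 3.0)*x = -9 + 3.0*(-1.5684 + 0.1584)
x^{k+1} = -0.7782
Step 2: z-update.
Minimize 6*z^2 + 5*z + (3.0/2)*(-0.7782 - z - 0.1584)^2
FOC: (2*6 + 3.0)*z = -5 + 3.0*(-0.7782 - 0.1584)
z^{k+1} = -0.5207
Step 3: u-update.
u^{k+1} = -0.1584 - 0.7782 + 0.5207 = -0.416
Step 4: Primal residual = |-0.7782 + 0.5207| = 0.2576


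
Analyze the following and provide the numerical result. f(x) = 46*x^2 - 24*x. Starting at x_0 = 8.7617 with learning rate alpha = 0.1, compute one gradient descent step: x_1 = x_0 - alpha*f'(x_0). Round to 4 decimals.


We compute the gradient at x_0 and apply the update.
f'(x) = 92*x - 24
f'(8.7617) = 92*8.7617 - 24 = 782.0764
x_1 = 8.7617 - 0.1*782.0764 = -69.4459


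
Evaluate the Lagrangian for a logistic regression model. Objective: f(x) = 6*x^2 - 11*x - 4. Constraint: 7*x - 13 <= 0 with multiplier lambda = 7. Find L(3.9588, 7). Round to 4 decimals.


Step 1: Evaluate f(x).
f(3.9588) = 6*3.9588^2 - 11*3.9588 - 4 = 46.4858
Step 2: Evaluate g(x).
g(3.9588) = 7*3.9588 - 13 = 14.7116
Step 3: Compute Lagrangian.
L = 46.4858 + 7*14.7116 = 149.467


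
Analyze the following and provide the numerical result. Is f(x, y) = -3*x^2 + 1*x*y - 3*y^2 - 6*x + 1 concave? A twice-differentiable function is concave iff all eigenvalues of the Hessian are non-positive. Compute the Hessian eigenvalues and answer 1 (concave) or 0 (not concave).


The Hessian of f(x,y) = -3*x^2 + 1*x*y - 3*y^2 - 6*x + 1 is:
H = [[-6, 1], [1, -6]]
Trace = -6 - 6 = -12
Determinant = -6*-6 - (1)^2 = 35
Discriminant = (-12)^2 - 4*35 = 4.0
Eigenvalues: lambda_1 = -7.0, lambda_2 = -5.0
The function is concave.

1


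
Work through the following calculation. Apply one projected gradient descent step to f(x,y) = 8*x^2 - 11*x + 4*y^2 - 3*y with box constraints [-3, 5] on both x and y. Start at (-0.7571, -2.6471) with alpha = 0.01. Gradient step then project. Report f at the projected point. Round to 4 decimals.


Step 1: Compute gradient at (-0.7571, -2.6471).
grad_x = 2*8*-0.7571 - 11 = -23.1136
grad_y = 2*4*-2.6471 - 3 = -24.1768
Step 2: Gradient step.
x_raw = -0.7571 - 0.01*-23.1136 = -0.526
y_raw = -2.6471 - 0.01*-24.1768 = -2.4053
Step 3: Project onto [-3, 5].
x_proj = clip(-0.526) = -0.526
y_proj = clip(-2.4053) = -2.4053
Step 4: Evaluate f.
f(-0.526, -2.4053) = 38.3572


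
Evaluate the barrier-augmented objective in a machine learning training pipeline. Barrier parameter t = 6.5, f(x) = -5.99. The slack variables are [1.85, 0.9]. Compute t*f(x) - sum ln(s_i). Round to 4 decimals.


Step 1: Compute log-barrier.
ln values: [0.6152, -0.1054]
phi = -(0.6152 - 0.1054) = -0.5098
Step 2: Compute augmented objective.
t*f(x) = 6.5*-5.99 = -38.935
Total = -38.935 - 0.5098 = -39.4448


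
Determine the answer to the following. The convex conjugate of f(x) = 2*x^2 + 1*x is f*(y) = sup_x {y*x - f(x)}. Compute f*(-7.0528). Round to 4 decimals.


f*(y) = sup_x {y*x - a*x^2 - b*x} = sup_x {(y-b)*x - a*x^2}
FOC: (y - b) - 2a*x = 0 => x* = (y - b)/(2a)
x* = (-7.0528 - 1)/(2*2) = -2.0132
f*(-7.0528) = (y-b)^2/(4a) = (-7.0528 - 1)^2/(4*2)
= 64.8476/8 = 8.1059


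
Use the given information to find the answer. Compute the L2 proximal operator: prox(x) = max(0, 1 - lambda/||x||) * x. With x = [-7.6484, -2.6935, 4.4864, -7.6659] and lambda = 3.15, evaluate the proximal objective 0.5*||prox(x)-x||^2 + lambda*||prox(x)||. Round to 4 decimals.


Step 1: Compute ||x||.
||x|| = 12.0269
Step 2: Compute scaling factor.
scale = max(0, 1 - 3.15/12.0269) = 0.7381
Step 3: prox(x) = [-5.6452, -1.988, 3.3114, -5.6581]
||prox(x)|| = 8.8769
Step 4: Proximal objective.
0.5*||prox-x||^2 = 4.9613
lambda*||prox|| = 27.9622
Total = 32.9235


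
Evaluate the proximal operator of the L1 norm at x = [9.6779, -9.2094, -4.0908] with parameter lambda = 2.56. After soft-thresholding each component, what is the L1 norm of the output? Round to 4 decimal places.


Soft-thresholding with lambda = 2.56:
prox(9.6779) = sign(9.6779)*max(|9.6779| - 2.56, 0) = 7.1179
prox(-9.2094) = sign(-9.2094)*max(|-9.2094| - 2.56, 0) = -6.6494
prox(-4.0908) = sign(-4.0908)*max(|-4.0908| - 2.56, 0) = -1.5308
prox(x) = [7.1179, -6.6494, -1.5308]
||prox(x)||_1 = 7.1179 + 6.6494 + 1.5308 = 15.2981


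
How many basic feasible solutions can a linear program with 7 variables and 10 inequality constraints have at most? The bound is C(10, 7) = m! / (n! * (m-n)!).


Each vertex corresponds to some choice of n active constraints out of m, so the number of vertices is at most C(m, n) = m! / (n!(m-n)!).
m = 10, n = 7
Numerator: 10 * 9 * 8 * 7 * 6 * 5 * 4
Denominator: 7! = 5040
C(10, 7) = 120


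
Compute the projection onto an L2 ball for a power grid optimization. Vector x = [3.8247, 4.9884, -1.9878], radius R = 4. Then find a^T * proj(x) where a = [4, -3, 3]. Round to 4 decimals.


Step 1: Compute ||x|| (intermediates to 6 decimals).
||x|| = sqrt(3.8247^2 + 4.9884^2 + (-1.9878)^2) = 6.592709
Step 2: Project.
Since ||x|| > R, scale = R/||x|| = 4/6.592709 = 0.606731, proj(x) = scale * x
proj(x) = [2.320564, 3.026617, -1.20606]
Step 3: Dot product.
a^T * proj(x) = 4*2.320564 - 3*3.026617 + 3*(-1.20606) = -3.4158


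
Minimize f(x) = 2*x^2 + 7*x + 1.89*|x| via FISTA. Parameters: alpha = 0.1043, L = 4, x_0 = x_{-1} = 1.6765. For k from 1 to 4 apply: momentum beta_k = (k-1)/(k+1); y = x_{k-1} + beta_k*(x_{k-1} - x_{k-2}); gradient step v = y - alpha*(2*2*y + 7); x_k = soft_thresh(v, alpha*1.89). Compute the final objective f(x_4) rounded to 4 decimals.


FISTA on f(x) = 2*x^2 + 7*x + 1.89*|x|
L = 4, alpha = 0.1043
Iteration 1: beta = 0.0, y = 1.6765 + 0.0*(1.6765 - 1.6765) = 1.6765
  grad(y) = 13.706, v = y - alpha*grad = 0.247
  prox(v) = soft_thresh(0.247, 0.1971) = 0.0498
Iteration 2: beta = 0.3333, y = 0.0498 + 0.3333*(0.0498 - 1.6765) = -0.4924
  grad(y) = 5.0305, v = y - alpha*grad = -1.0171
  prox(v) = soft_thresh(-1.0171, 0.1971) = -0.8199
Iteration 3: beta = 0.5, y = -0.8199 + 0.5*(-0.8199 - 0.0498) = -1.2548
  grad(y) = 1.9807, v = y - alpha*grad = -1.4614
  prox(v) = soft_thresh(-1.4614, 0.1971) = -1.2643
Iteration 4: beta = 0.6, y = -1.2643 + 0.6*(-1.2643 + 0.8199) = -1.5309
  grad(y) = 0.8764, v = y - alpha*grad = -1.6223
  prox(v) = soft_thresh(-1.6223, 0.1971) = -1.4252
f(x_4) = 2*(-1.4252)^2 + 7*(-1.4252) + 1.89*|-1.4252| = -3.2204


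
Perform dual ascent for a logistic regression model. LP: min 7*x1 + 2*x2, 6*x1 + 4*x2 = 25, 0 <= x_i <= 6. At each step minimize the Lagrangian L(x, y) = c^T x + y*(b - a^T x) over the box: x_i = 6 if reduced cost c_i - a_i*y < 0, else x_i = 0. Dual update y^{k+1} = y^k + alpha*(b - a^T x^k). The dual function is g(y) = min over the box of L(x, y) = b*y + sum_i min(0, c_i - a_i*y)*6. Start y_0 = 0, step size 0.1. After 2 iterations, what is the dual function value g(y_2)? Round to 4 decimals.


Dual ascent for LP: min 7*x1 + 2*x2, 6*x1 + 4*x2 = 25, 0 <= x_i <= 6
Step 1: y^k = 0.0, reduced costs: (7.0, 2.0)
  x^k = (0.0, 0.0), subgradient = b - a^T x = 25.0
  y^{k+1} = 0.0 + 0.1*25.0 = 2.5
Step 2: y^k = 2.5, reduced costs: (-8.0, -8.0)
  x^k = (6.0, 6.0), subgradient = b - a^T x = -35.0
  y^{k+1} = 2.5 + 0.1*-35.0 = -1.0
Dual objective at y_2 = -1.0: reduced costs (13.0, 6.0), box minimizer x = (0.0, 0.0)
g(y_2) = b*y + (c1 - a1*y)*x1 + (c2 - a2*y)*x2 = 25*(-1.0) + 13.0*0.0 + 6.0*0.0 = -25.0 + 0.0 + 0.0 = -25.0
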